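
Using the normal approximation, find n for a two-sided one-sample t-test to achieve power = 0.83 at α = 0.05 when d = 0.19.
n = 236

Sample size formula (one-sample t-test, normal approximation):
n = ((z_{α/2} + z_β) / d)²

z_{α/2} = 1.960 (for α = 0.05, two-sided)
z_β = 0.954 (for power = 0.83)
d = 0.19

n = ((1.960 + 0.954) / 0.19)²
n = (15.337)²
n ≈ 235.22
Round up to the next whole number: n = 236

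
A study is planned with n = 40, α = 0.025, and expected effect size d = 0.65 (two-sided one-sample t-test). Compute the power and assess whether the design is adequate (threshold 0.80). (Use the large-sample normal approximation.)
Power ≈ 0.97; the study is adequately powered (power ≥ 0.80)

Power calculation (one-sample t-test, normal approximation):
z_β = d · √n - z_{α/2}
z_β = 0.65 · √40 - 2.241
z_β = 0.65 · 6.325 - 2.241
z_β = 1.870

Power = Φ(z_β) = Φ(1.870) ≈ 0.969

Effect size d = 0.65 is medium by Cohen's convention (0.2/0.5/0.8).

Threshold: power ≥ 0.80 is conventionally adequate.
Power ≈ 0.97 → the study is adequately powered (power ≥ 0.80).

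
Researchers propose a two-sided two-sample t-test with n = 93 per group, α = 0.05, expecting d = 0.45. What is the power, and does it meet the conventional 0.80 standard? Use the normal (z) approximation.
Power ≈ 0.87; the study is adequately powered (power ≥ 0.80)

Power calculation (two-sample t-test, normal approximation):
z_β = d · √(n/2) - z_{α/2}
z_β = 0.45 · √(93/2) - 1.960
z_β = 0.45 · 6.819 - 1.960
z_β = 1.109

Power = Φ(z_β) = Φ(1.109) ≈ 0.866

Effect size d = 0.45 is small by Cohen's convention (0.2/0.5/0.8).

Threshold: power ≥ 0.80 is conventionally adequate.
Power ≈ 0.87 → the study is adequately powered (power ≥ 0.80).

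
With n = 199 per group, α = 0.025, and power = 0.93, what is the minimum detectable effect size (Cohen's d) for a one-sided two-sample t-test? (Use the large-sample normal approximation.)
d ≈ 0.34

Minimum detectable effect (two-sample t-test, normal approximation):
d = (z_α + z_β) / √(n/2)
d = (1.960 + 1.476) / √(199/2)
d = 3.436 / 9.975
d ≈ 0.34

By Cohen's convention (0.2 small / 0.5 medium / 0.8 large): small effect.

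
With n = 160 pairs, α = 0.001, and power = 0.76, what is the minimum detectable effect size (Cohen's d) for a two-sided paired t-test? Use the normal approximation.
d ≈ 0.32

Minimum detectable effect (paired t-test, normal approximation):
d = (z_{α/2} + z_β) / √n
d = (3.291 + 0.706) / √160
d = 3.997 / 12.649
d ≈ 0.32

By Cohen's convention (0.2 small / 0.5 medium / 0.8 large): small effect.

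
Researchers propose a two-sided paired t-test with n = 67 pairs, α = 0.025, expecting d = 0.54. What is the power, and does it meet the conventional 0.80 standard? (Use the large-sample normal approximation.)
Power ≈ 0.99; the study is adequately powered (power ≥ 0.80)

Power calculation (paired t-test, normal approximation):
z_β = d · √n - z_{α/2}
z_β = 0.54 · √67 - 2.241
z_β = 0.54 · 8.185 - 2.241
z_β = 2.179

Power = Φ(z_β) = Φ(2.179) ≈ 0.985

Effect size d = 0.54 is medium by Cohen's convention (0.2/0.5/0.8).

Threshold: power ≥ 0.80 is conventionally adequate.
Power ≈ 0.99 → the study is adequately powered (power ≥ 0.80).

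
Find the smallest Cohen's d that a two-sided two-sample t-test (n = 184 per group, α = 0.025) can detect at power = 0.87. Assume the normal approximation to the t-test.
d ≈ 0.35

Minimum detectable effect (two-sample t-test, normal approximation):
d = (z_{α/2} + z_β) / √(n/2)
d = (2.241 + 1.126) / √(184/2)
d = 3.368 / 9.592
d ≈ 0.35

By Cohen's convention (0.2 small / 0.5 medium / 0.8 large): small effect.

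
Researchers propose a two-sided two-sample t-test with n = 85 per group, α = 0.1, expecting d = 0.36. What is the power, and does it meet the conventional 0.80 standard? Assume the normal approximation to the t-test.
Power ≈ 0.76; the study is underpowered (power < 0.80)

Power calculation (two-sample t-test, normal approximation):
z_β = d · √(n/2) - z_{α/2}
z_β = 0.36 · √(85/2) - 1.645
z_β = 0.36 · 6.519 - 1.645
z_β = 0.702

Power = Φ(z_β) = Φ(0.702) ≈ 0.759

Effect size d = 0.36 is small by Cohen's convention (0.2/0.5/0.8).

Threshold: power ≥ 0.80 is conventionally adequate.
Power ≈ 0.76 → the study is underpowered (power < 0.80).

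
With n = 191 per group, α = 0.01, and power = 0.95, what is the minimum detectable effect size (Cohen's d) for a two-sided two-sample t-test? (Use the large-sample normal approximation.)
d ≈ 0.43

Minimum detectable effect (two-sample t-test, normal approximation):
d = (z_{α/2} + z_β) / √(n/2)
d = (2.576 + 1.645) / √(191/2)
d = 4.221 / 9.772
d ≈ 0.43

By Cohen's convention (0.2 small / 0.5 medium / 0.8 large): small effect.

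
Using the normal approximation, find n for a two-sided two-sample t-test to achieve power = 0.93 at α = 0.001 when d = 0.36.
n = 351 per group

Sample size formula (two-sample t-test, normal approximation):
n = 2 · ((z_{α/2} + z_β) / d)²

z_{α/2} = 3.291 (for α = 0.001, two-sided)
z_β = 1.476 (for power = 0.93)
d = 0.36

n = 2 · ((3.291 + 1.476) / 0.36)²
n = 2 · (13.242)²
n ≈ 350.70
Round up to the next whole number: n = 351 per group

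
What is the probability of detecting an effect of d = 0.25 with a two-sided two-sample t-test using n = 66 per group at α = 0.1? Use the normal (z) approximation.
Power ≈ 0.42

Power calculation (two-sample t-test, normal approximation):
z_β = d · √(n/2) - z_{α/2}
z_β = 0.25 · √(66/2) - 1.645
z_β = 0.25 · 5.745 - 1.645
z_β = -0.209

Power = Φ(z_β) = Φ(-0.209) ≈ 0.417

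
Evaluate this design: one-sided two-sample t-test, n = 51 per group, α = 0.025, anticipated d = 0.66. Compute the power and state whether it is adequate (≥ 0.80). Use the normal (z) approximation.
Power ≈ 0.92; the study is adequately powered (power ≥ 0.80)

Power calculation (two-sample t-test, normal approximation):
z_β = d · √(n/2) - z_α
z_β = 0.66 · √(51/2) - 1.960
z_β = 0.66 · 5.050 - 1.960
z_β = 1.373

Power = Φ(z_β) = Φ(1.373) ≈ 0.915

Effect size d = 0.66 is medium by Cohen's convention (0.2/0.5/0.8).

Threshold: power ≥ 0.80 is conventionally adequate.
Power ≈ 0.92 → the study is adequately powered (power ≥ 0.80).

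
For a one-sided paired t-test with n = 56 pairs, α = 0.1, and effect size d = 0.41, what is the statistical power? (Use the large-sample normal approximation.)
Power ≈ 0.96

Power calculation (paired t-test, normal approximation):
z_β = d · √n - z_α
z_β = 0.41 · √56 - 1.282
z_β = 0.41 · 7.483 - 1.282
z_β = 1.787

Power = Φ(z_β) = Φ(1.787) ≈ 0.963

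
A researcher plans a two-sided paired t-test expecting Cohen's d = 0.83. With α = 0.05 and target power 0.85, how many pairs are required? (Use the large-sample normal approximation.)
n = 14 pairs

Sample size formula (paired t-test, normal approximation):
n = ((z_{α/2} + z_β) / d)²

z_{α/2} = 1.960 (for α = 0.05, two-sided)
z_β = 1.036 (for power = 0.85)
d = 0.83

n = ((1.960 + 1.036) / 0.83)²
n = (3.610)²
n ≈ 13.03
Round up to the next whole number: n = 14 pairs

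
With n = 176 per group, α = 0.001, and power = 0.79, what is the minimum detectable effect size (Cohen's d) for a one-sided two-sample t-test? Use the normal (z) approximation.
d ≈ 0.42

Minimum detectable effect (two-sample t-test, normal approximation):
d = (z_α + z_β) / √(n/2)
d = (3.090 + 0.806) / √(176/2)
d = 3.897 / 9.381
d ≈ 0.42

By Cohen's convention (0.2 small / 0.5 medium / 0.8 large): small effect.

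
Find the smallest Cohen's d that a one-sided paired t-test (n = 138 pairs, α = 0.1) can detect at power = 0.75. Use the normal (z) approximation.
d ≈ 0.17

Minimum detectable effect (paired t-test, normal approximation):
d = (z_α + z_β) / √n
d = (1.282 + 0.674) / √138
d = 1.956 / 11.747
d ≈ 0.17

By Cohen's convention (0.2 small / 0.5 medium / 0.8 large): very small effect.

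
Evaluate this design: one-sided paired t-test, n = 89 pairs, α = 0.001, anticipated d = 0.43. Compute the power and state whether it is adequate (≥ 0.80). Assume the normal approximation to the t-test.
Power ≈ 0.83; the study is adequately powered (power ≥ 0.80)

Power calculation (paired t-test, normal approximation):
z_β = d · √n - z_α
z_β = 0.43 · √89 - 3.090
z_β = 0.43 · 9.434 - 3.090
z_β = 0.966

Power = Φ(z_β) = Φ(0.966) ≈ 0.833

Effect size d = 0.43 is small by Cohen's convention (0.2/0.5/0.8).

Threshold: power ≥ 0.80 is conventionally adequate.
Power ≈ 0.83 → the study is adequately powered (power ≥ 0.80).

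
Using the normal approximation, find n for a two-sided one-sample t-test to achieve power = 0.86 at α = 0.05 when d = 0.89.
n = 12

Sample size formula (one-sample t-test, normal approximation):
n = ((z_{α/2} + z_β) / d)²

z_{α/2} = 1.960 (for α = 0.05, two-sided)
z_β = 1.080 (for power = 0.86)
d = 0.89

n = ((1.960 + 1.080) / 0.89)²
n = (3.416)²
n ≈ 11.67
Round up to the next whole number: n = 12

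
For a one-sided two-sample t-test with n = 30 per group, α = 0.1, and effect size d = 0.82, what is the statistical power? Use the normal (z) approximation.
Power ≈ 0.97

Power calculation (two-sample t-test, normal approximation):
z_β = d · √(n/2) - z_α
z_β = 0.82 · √(30/2) - 1.282
z_β = 0.82 · 3.873 - 1.282
z_β = 1.894

Power = Φ(z_β) = Φ(1.894) ≈ 0.971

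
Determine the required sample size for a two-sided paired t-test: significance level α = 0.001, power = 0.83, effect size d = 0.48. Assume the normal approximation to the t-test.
n = 79 pairs

Sample size formula (paired t-test, normal approximation):
n = ((z_{α/2} + z_β) / d)²

z_{α/2} = 3.291 (for α = 0.001, two-sided)
z_β = 0.954 (for power = 0.83)
d = 0.48

n = ((3.291 + 0.954) / 0.48)²
n = (8.844)²
n ≈ 78.22
Round up to the next whole number: n = 79 pairs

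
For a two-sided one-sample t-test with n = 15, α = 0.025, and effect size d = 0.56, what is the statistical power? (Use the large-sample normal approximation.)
Power ≈ 0.47

Power calculation (one-sample t-test, normal approximation):
z_β = d · √n - z_{α/2}
z_β = 0.56 · √15 - 2.241
z_β = 0.56 · 3.873 - 2.241
z_β = -0.073

Power = Φ(z_β) = Φ(-0.073) ≈ 0.471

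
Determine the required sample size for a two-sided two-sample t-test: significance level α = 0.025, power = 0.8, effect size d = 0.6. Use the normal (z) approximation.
n = 53 per group

Sample size formula (two-sample t-test, normal approximation):
n = 2 · ((z_{α/2} + z_β) / d)²

z_{α/2} = 2.241 (for α = 0.025, two-sided)
z_β = 0.842 (for power = 0.8)
d = 0.6

n = 2 · ((2.241 + 0.842) / 0.6)²
n = 2 · (5.138)²
n ≈ 52.80
Round up to the next whole number: n = 53 per group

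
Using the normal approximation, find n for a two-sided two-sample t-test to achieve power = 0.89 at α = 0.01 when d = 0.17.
n = 1001 per group

Sample size formula (two-sample t-test, normal approximation):
n = 2 · ((z_{α/2} + z_β) / d)²

z_{α/2} = 2.576 (for α = 0.01, two-sided)
z_β = 1.227 (for power = 0.89)
d = 0.17

n = 2 · ((2.576 + 1.227) / 0.17)²
n = 2 · (22.371)²
n ≈ 1000.92
Round up to the next whole number: n = 1001 per group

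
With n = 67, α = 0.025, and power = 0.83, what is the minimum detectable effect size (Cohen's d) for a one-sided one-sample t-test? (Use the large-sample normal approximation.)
d ≈ 0.36

Minimum detectable effect (one-sample t-test, normal approximation):
d = (z_α + z_β) / √n
d = (1.960 + 0.954) / √67
d = 2.914 / 8.185
d ≈ 0.36

By Cohen's convention (0.2 small / 0.5 medium / 0.8 large): small effect.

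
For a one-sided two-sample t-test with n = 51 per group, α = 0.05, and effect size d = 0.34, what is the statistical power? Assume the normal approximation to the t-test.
Power ≈ 0.53

Power calculation (two-sample t-test, normal approximation):
z_β = d · √(n/2) - z_α
z_β = 0.34 · √(51/2) - 1.645
z_β = 0.34 · 5.050 - 1.645
z_β = 0.072

Power = Φ(z_β) = Φ(0.072) ≈ 0.529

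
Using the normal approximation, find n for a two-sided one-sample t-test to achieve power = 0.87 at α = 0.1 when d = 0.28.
n = 98

Sample size formula (one-sample t-test, normal approximation):
n = ((z_{α/2} + z_β) / d)²

z_{α/2} = 1.645 (for α = 0.1, two-sided)
z_β = 1.126 (for power = 0.87)
d = 0.28

n = ((1.645 + 1.126) / 0.28)²
n = (9.896)²
n ≈ 97.93
Round up to the next whole number: n = 98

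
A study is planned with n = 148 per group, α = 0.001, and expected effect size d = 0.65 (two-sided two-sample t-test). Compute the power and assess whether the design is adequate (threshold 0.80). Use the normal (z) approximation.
Power ≈ 0.99; the study is adequately powered (power ≥ 0.80)

Power calculation (two-sample t-test, normal approximation):
z_β = d · √(n/2) - z_{α/2}
z_β = 0.65 · √(148/2) - 3.291
z_β = 0.65 · 8.602 - 3.291
z_β = 2.301

Power = Φ(z_β) = Φ(2.301) ≈ 0.989

Effect size d = 0.65 is medium by Cohen's convention (0.2/0.5/0.8).

Threshold: power ≥ 0.80 is conventionally adequate.
Power ≈ 0.99 → the study is adequately powered (power ≥ 0.80).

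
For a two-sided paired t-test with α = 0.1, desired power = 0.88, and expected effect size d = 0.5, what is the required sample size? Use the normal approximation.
n = 32 pairs

Sample size formula (paired t-test, normal approximation):
n = ((z_{α/2} + z_β) / d)²

z_{α/2} = 1.645 (for α = 0.1, two-sided)
z_β = 1.175 (for power = 0.88)
d = 0.5

n = ((1.645 + 1.175) / 0.5)²
n = (5.640)²
n ≈ 31.81
Round up to the next whole number: n = 32 pairs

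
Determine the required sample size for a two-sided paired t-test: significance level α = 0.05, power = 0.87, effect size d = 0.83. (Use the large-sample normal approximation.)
n = 14 pairs

Sample size formula (paired t-test, normal approximation):
n = ((z_{α/2} + z_β) / d)²

z_{α/2} = 1.960 (for α = 0.05, two-sided)
z_β = 1.126 (for power = 0.87)
d = 0.83

n = ((1.960 + 1.126) / 0.83)²
n = (3.718)²
n ≈ 13.82
Round up to the next whole number: n = 14 pairs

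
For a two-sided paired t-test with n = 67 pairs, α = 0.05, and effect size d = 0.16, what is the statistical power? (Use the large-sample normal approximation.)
Power ≈ 0.26

Power calculation (paired t-test, normal approximation):
z_β = d · √n - z_{α/2}
z_β = 0.16 · √67 - 1.960
z_β = 0.16 · 8.185 - 1.960
z_β = -0.650

Power = Φ(z_β) = Φ(-0.650) ≈ 0.258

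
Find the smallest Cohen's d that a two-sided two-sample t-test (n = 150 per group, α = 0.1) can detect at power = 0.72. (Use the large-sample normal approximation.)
d ≈ 0.26

Minimum detectable effect (two-sample t-test, normal approximation):
d = (z_{α/2} + z_β) / √(n/2)
d = (1.645 + 0.583) / √(150/2)
d = 2.228 / 8.660
d ≈ 0.26

By Cohen's convention (0.2 small / 0.5 medium / 0.8 large): small effect.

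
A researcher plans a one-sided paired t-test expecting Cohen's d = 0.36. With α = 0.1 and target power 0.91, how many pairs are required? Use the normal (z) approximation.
n = 54 pairs

Sample size formula (paired t-test, normal approximation):
n = ((z_α + z_β) / d)²

z_α = 1.282 (for α = 0.1, one-sided)
z_β = 1.341 (for power = 0.91)
d = 0.36

n = ((1.282 + 1.341) / 0.36)²
n = (7.286)²
n ≈ 53.09
Round up to the next whole number: n = 54 pairs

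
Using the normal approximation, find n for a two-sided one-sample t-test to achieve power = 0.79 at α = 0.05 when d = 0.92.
n = 10

Sample size formula (one-sample t-test, normal approximation):
n = ((z_{α/2} + z_β) / d)²

z_{α/2} = 1.960 (for α = 0.05, two-sided)
z_β = 0.806 (for power = 0.79)
d = 0.92

n = ((1.960 + 0.806) / 0.92)²
n = (3.007)²
n ≈ 9.04
Round up to the next whole number: n = 10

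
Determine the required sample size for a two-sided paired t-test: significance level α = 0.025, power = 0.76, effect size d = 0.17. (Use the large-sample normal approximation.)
n = 301 pairs

Sample size formula (paired t-test, normal approximation):
n = ((z_{α/2} + z_β) / d)²

z_{α/2} = 2.241 (for α = 0.025, two-sided)
z_β = 0.706 (for power = 0.76)
d = 0.17

n = ((2.241 + 0.706) / 0.17)²
n = (17.335)²
n ≈ 300.50
Round up to the next whole number: n = 301 pairs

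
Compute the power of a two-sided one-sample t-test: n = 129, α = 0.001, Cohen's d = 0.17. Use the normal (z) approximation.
Power ≈ 0.09

Power calculation (one-sample t-test, normal approximation):
z_β = d · √n - z_{α/2}
z_β = 0.17 · √129 - 3.291
z_β = 0.17 · 11.358 - 3.291
z_β = -1.360

Power = Φ(z_β) = Φ(-1.360) ≈ 0.087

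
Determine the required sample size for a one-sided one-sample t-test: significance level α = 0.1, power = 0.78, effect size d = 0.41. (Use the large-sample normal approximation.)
n = 26

Sample size formula (one-sample t-test, normal approximation):
n = ((z_α + z_β) / d)²

z_α = 1.282 (for α = 0.1, one-sided)
z_β = 0.772 (for power = 0.78)
d = 0.41

n = ((1.282 + 0.772) / 0.41)²
n = (5.010)²
n ≈ 25.10
Round up to the next whole number: n = 26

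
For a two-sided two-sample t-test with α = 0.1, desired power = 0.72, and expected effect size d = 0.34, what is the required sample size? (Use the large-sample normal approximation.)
n = 86 per group

Sample size formula (two-sample t-test, normal approximation):
n = 2 · ((z_{α/2} + z_β) / d)²

z_{α/2} = 1.645 (for α = 0.1, two-sided)
z_β = 0.583 (for power = 0.72)
d = 0.34

n = 2 · ((1.645 + 0.583) / 0.34)²
n = 2 · (6.553)²
n ≈ 85.88
Round up to the next whole number: n = 86 per group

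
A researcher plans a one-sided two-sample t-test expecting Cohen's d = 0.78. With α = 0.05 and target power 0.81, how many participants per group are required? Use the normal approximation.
n = 21 per group

Sample size formula (two-sample t-test, normal approximation):
n = 2 · ((z_α + z_β) / d)²

z_α = 1.645 (for α = 0.05, one-sided)
z_β = 0.878 (for power = 0.81)
d = 0.78

n = 2 · ((1.645 + 0.878) / 0.78)²
n = 2 · (3.235)²
n ≈ 20.93
Round up to the next whole number: n = 21 per group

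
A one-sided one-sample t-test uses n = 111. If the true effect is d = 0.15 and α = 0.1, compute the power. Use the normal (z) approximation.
Power ≈ 0.62

Power calculation (one-sample t-test, normal approximation):
z_β = d · √n - z_α
z_β = 0.15 · √111 - 1.282
z_β = 0.15 · 10.536 - 1.282
z_β = 0.299

Power = Φ(z_β) = Φ(0.299) ≈ 0.617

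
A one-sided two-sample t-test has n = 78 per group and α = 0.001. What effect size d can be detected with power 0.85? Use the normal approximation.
d ≈ 0.66

Minimum detectable effect (two-sample t-test, normal approximation):
d = (z_α + z_β) / √(n/2)
d = (3.090 + 1.036) / √(78/2)
d = 4.127 / 6.245
d ≈ 0.66

By Cohen's convention (0.2 small / 0.5 medium / 0.8 large): medium effect.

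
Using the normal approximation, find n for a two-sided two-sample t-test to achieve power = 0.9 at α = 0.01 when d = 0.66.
n = 69 per group

Sample size formula (two-sample t-test, normal approximation):
n = 2 · ((z_{α/2} + z_β) / d)²

z_{α/2} = 2.576 (for α = 0.01, two-sided)
z_β = 1.282 (for power = 0.9)
d = 0.66

n = 2 · ((2.576 + 1.282) / 0.66)²
n = 2 · (5.845)²
n ≈ 68.33
Round up to the next whole number: n = 69 per group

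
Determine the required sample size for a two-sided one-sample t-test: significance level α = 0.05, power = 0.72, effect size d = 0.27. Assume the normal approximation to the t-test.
n = 89

Sample size formula (one-sample t-test, normal approximation):
n = ((z_{α/2} + z_β) / d)²

z_{α/2} = 1.960 (for α = 0.05, two-sided)
z_β = 0.583 (for power = 0.72)
d = 0.27

n = ((1.960 + 0.583) / 0.27)²
n = (9.419)²
n ≈ 88.72
Round up to the next whole number: n = 89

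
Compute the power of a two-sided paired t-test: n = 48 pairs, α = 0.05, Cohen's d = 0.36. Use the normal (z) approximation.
Power ≈ 0.70

Power calculation (paired t-test, normal approximation):
z_β = d · √n - z_{α/2}
z_β = 0.36 · √48 - 1.960
z_β = 0.36 · 6.928 - 1.960
z_β = 0.534

Power = Φ(z_β) = Φ(0.534) ≈ 0.703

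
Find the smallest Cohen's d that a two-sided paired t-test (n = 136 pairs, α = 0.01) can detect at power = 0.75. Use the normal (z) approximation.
d ≈ 0.28

Minimum detectable effect (paired t-test, normal approximation):
d = (z_{α/2} + z_β) / √n
d = (2.576 + 0.674) / √136
d = 3.250 / 11.662
d ≈ 0.28

By Cohen's convention (0.2 small / 0.5 medium / 0.8 large): small effect.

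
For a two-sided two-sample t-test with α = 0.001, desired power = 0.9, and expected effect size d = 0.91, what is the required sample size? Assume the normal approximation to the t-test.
n = 51 per group

Sample size formula (two-sample t-test, normal approximation):
n = 2 · ((z_{α/2} + z_β) / d)²

z_{α/2} = 3.291 (for α = 0.001, two-sided)
z_β = 1.282 (for power = 0.9)
d = 0.91

n = 2 · ((3.291 + 1.282) / 0.91)²
n = 2 · (5.025)²
n ≈ 50.50
Round up to the next whole number: n = 51 per group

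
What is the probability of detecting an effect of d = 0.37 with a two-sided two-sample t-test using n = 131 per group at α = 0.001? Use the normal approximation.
Power ≈ 0.38

Power calculation (two-sample t-test, normal approximation):
z_β = d · √(n/2) - z_{α/2}
z_β = 0.37 · √(131/2) - 3.291
z_β = 0.37 · 8.093 - 3.291
z_β = -0.296

Power = Φ(z_β) = Φ(-0.296) ≈ 0.384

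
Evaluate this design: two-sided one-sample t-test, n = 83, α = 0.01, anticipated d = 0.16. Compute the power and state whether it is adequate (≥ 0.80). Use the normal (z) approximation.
Power ≈ 0.13; the study is underpowered (power < 0.80)

Power calculation (one-sample t-test, normal approximation):
z_β = d · √n - z_{α/2}
z_β = 0.16 · √83 - 2.576
z_β = 0.16 · 9.110 - 2.576
z_β = -1.118

Power = Φ(z_β) = Φ(-1.118) ≈ 0.132

Effect size d = 0.16 is very small by Cohen's convention (0.2/0.5/0.8).

Threshold: power ≥ 0.80 is conventionally adequate.
Power ≈ 0.13 → the study is underpowered (power < 0.80).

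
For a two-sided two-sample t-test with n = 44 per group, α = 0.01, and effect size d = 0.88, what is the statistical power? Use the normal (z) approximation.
Power ≈ 0.94

Power calculation (two-sample t-test, normal approximation):
z_β = d · √(n/2) - z_{α/2}
z_β = 0.88 · √(44/2) - 2.576
z_β = 0.88 · 4.690 - 2.576
z_β = 1.552

Power = Φ(z_β) = Φ(1.552) ≈ 0.940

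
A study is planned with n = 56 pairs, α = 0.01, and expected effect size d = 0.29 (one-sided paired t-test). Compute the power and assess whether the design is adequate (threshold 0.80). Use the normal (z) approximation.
Power ≈ 0.44; the study is underpowered (power < 0.80)

Power calculation (paired t-test, normal approximation):
z_β = d · √n - z_α
z_β = 0.29 · √56 - 2.326
z_β = 0.29 · 7.483 - 2.326
z_β = -0.156

Power = Φ(z_β) = Φ(-0.156) ≈ 0.438

Effect size d = 0.29 is small by Cohen's convention (0.2/0.5/0.8).

Threshold: power ≥ 0.80 is conventionally adequate.
Power ≈ 0.44 → the study is underpowered (power < 0.80).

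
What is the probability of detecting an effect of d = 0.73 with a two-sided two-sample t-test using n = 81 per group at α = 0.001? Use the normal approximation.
Power ≈ 0.91

Power calculation (two-sample t-test, normal approximation):
z_β = d · √(n/2) - z_{α/2}
z_β = 0.73 · √(81/2) - 3.291
z_β = 0.73 · 6.364 - 3.291
z_β = 1.355

Power = Φ(z_β) = Φ(1.355) ≈ 0.912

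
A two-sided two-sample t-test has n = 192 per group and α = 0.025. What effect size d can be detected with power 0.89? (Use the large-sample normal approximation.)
d ≈ 0.35

Minimum detectable effect (two-sample t-test, normal approximation):
d = (z_{α/2} + z_β) / √(n/2)
d = (2.241 + 1.227) / √(192/2)
d = 3.468 / 9.798
d ≈ 0.35

By Cohen's convention (0.2 small / 0.5 medium / 0.8 large): small effect.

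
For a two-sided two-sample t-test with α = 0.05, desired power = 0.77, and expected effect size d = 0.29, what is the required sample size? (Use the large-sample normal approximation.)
n = 174 per group

Sample size formula (two-sample t-test, normal approximation):
n = 2 · ((z_{α/2} + z_β) / d)²

z_{α/2} = 1.960 (for α = 0.05, two-sided)
z_β = 0.739 (for power = 0.77)
d = 0.29

n = 2 · ((1.960 + 0.739) / 0.29)²
n = 2 · (9.307)²
n ≈ 173.24
Round up to the next whole number: n = 174 per group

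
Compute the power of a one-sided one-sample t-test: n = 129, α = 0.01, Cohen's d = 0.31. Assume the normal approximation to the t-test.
Power ≈ 0.88

Power calculation (one-sample t-test, normal approximation):
z_β = d · √n - z_α
z_β = 0.31 · √129 - 2.326
z_β = 0.31 · 11.358 - 2.326
z_β = 1.195

Power = Φ(z_β) = Φ(1.195) ≈ 0.884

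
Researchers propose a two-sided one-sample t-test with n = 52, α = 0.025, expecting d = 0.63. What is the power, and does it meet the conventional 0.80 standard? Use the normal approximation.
Power ≈ 0.99; the study is adequately powered (power ≥ 0.80)

Power calculation (one-sample t-test, normal approximation):
z_β = d · √n - z_{α/2}
z_β = 0.63 · √52 - 2.241
z_β = 0.63 · 7.211 - 2.241
z_β = 2.302

Power = Φ(z_β) = Φ(2.302) ≈ 0.989

Effect size d = 0.63 is medium by Cohen's convention (0.2/0.5/0.8).

Threshold: power ≥ 0.80 is conventionally adequate.
Power ≈ 0.99 → the study is adequately powered (power ≥ 0.80).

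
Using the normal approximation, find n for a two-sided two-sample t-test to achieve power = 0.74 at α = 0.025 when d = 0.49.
n = 70 per group

Sample size formula (two-sample t-test, normal approximation):
n = 2 · ((z_{α/2} + z_β) / d)²

z_{α/2} = 2.241 (for α = 0.025, two-sided)
z_β = 0.643 (for power = 0.74)
d = 0.49

n = 2 · ((2.241 + 0.643) / 0.49)²
n = 2 · (5.886)²
n ≈ 69.29
Round up to the next whole number: n = 70 per group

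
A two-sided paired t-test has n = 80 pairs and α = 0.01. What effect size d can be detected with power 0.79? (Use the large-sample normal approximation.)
d ≈ 0.38

Minimum detectable effect (paired t-test, normal approximation):
d = (z_{α/2} + z_β) / √n
d = (2.576 + 0.806) / √80
d = 3.382 / 8.944
d ≈ 0.38

By Cohen's convention (0.2 small / 0.5 medium / 0.8 large): small effect.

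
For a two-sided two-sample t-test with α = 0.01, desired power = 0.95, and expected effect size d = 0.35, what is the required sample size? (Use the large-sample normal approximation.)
n = 291 per group

Sample size formula (two-sample t-test, normal approximation):
n = 2 · ((z_{α/2} + z_β) / d)²

z_{α/2} = 2.576 (for α = 0.01, two-sided)
z_β = 1.645 (for power = 0.95)
d = 0.35

n = 2 · ((2.576 + 1.645) / 0.35)²
n = 2 · (12.060)²
n ≈ 290.89
Round up to the next whole number: n = 291 per group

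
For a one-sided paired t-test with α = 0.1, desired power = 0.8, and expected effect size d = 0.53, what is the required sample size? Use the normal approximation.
n = 17 pairs

Sample size formula (paired t-test, normal approximation):
n = ((z_α + z_β) / d)²

z_α = 1.282 (for α = 0.1, one-sided)
z_β = 0.842 (for power = 0.8)
d = 0.53

n = ((1.282 + 0.842) / 0.53)²
n = (4.008)²
n ≈ 16.06
Round up to the next whole number: n = 17 pairs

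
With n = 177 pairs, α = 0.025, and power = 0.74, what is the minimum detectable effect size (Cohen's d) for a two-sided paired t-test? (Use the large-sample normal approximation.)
d ≈ 0.22

Minimum detectable effect (paired t-test, normal approximation):
d = (z_{α/2} + z_β) / √n
d = (2.241 + 0.643) / √177
d = 2.885 / 13.304
d ≈ 0.22

By Cohen's convention (0.2 small / 0.5 medium / 0.8 large): small effect.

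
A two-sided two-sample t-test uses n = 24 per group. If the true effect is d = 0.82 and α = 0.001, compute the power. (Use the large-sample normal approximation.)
Power ≈ 0.33

Power calculation (two-sample t-test, normal approximation):
z_β = d · √(n/2) - z_{α/2}
z_β = 0.82 · √(24/2) - 3.291
z_β = 0.82 · 3.464 - 3.291
z_β = -0.450

Power = Φ(z_β) = Φ(-0.450) ≈ 0.326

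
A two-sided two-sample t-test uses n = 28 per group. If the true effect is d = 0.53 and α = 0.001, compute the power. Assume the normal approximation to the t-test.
Power ≈ 0.10

Power calculation (two-sample t-test, normal approximation):
z_β = d · √(n/2) - z_{α/2}
z_β = 0.53 · √(28/2) - 3.291
z_β = 0.53 · 3.742 - 3.291
z_β = -1.307

Power = Φ(z_β) = Φ(-1.307) ≈ 0.096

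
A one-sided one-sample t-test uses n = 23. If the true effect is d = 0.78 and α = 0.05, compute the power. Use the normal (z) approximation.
Power ≈ 0.98

Power calculation (one-sample t-test, normal approximation):
z_β = d · √n - z_α
z_β = 0.78 · √23 - 1.645
z_β = 0.78 · 4.796 - 1.645
z_β = 2.096

Power = Φ(z_β) = Φ(2.096) ≈ 0.982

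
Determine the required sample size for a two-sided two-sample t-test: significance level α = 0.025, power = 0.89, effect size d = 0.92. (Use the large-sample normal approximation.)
n = 29 per group

Sample size formula (two-sample t-test, normal approximation):
n = 2 · ((z_{α/2} + z_β) / d)²

z_{α/2} = 2.241 (for α = 0.025, two-sided)
z_β = 1.227 (for power = 0.89)
d = 0.92

n = 2 · ((2.241 + 1.227) / 0.92)²
n = 2 · (3.770)²
n ≈ 28.43
Round up to the next whole number: n = 29 per group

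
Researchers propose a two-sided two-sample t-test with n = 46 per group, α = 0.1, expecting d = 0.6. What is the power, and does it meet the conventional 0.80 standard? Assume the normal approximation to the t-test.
Power ≈ 0.89; the study is adequately powered (power ≥ 0.80)

Power calculation (two-sample t-test, normal approximation):
z_β = d · √(n/2) - z_{α/2}
z_β = 0.6 · √(46/2) - 1.645
z_β = 0.6 · 4.796 - 1.645
z_β = 1.233

Power = Φ(z_β) = Φ(1.233) ≈ 0.891

Effect size d = 0.6 is medium by Cohen's convention (0.2/0.5/0.8).

Threshold: power ≥ 0.80 is conventionally adequate.
Power ≈ 0.89 → the study is adequately powered (power ≥ 0.80).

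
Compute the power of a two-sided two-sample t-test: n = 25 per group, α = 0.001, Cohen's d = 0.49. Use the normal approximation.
Power ≈ 0.06

Power calculation (two-sample t-test, normal approximation):
z_β = d · √(n/2) - z_{α/2}
z_β = 0.49 · √(25/2) - 3.291
z_β = 0.49 · 3.536 - 3.291
z_β = -1.558

Power = Φ(z_β) = Φ(-1.558) ≈ 0.060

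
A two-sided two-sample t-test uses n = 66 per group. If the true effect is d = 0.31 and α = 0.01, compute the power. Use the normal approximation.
Power ≈ 0.21

Power calculation (two-sample t-test, normal approximation):
z_β = d · √(n/2) - z_{α/2}
z_β = 0.31 · √(66/2) - 2.576
z_β = 0.31 · 5.745 - 2.576
z_β = -0.795

Power = Φ(z_β) = Φ(-0.795) ≈ 0.213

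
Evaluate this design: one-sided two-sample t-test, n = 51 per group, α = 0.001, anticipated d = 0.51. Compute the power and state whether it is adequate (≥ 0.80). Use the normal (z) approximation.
Power ≈ 0.30; the study is underpowered (power < 0.80)

Power calculation (two-sample t-test, normal approximation):
z_β = d · √(n/2) - z_α
z_β = 0.51 · √(51/2) - 3.090
z_β = 0.51 · 5.050 - 3.090
z_β = -0.515

Power = Φ(z_β) = Φ(-0.515) ≈ 0.303

Effect size d = 0.51 is medium by Cohen's convention (0.2/0.5/0.8).

Threshold: power ≥ 0.80 is conventionally adequate.
Power ≈ 0.30 → the study is underpowered (power < 0.80).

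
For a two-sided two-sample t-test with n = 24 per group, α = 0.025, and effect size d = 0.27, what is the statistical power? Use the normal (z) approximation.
Power ≈ 0.10

Power calculation (two-sample t-test, normal approximation):
z_β = d · √(n/2) - z_{α/2}
z_β = 0.27 · √(24/2) - 2.241
z_β = 0.27 · 3.464 - 2.241
z_β = -1.306

Power = Φ(z_β) = Φ(-1.306) ≈ 0.096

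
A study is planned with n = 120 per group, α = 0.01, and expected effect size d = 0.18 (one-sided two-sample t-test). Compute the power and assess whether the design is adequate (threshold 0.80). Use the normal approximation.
Power ≈ 0.18; the study is underpowered (power < 0.80)

Power calculation (two-sample t-test, normal approximation):
z_β = d · √(n/2) - z_α
z_β = 0.18 · √(120/2) - 2.326
z_β = 0.18 · 7.746 - 2.326
z_β = -0.932

Power = Φ(z_β) = Φ(-0.932) ≈ 0.176

Effect size d = 0.18 is very small by Cohen's convention (0.2/0.5/0.8).

Threshold: power ≥ 0.80 is conventionally adequate.
Power ≈ 0.18 → the study is underpowered (power < 0.80).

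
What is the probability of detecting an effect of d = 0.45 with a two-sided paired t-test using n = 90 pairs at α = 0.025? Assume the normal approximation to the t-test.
Power ≈ 0.98

Power calculation (paired t-test, normal approximation):
z_β = d · √n - z_{α/2}
z_β = 0.45 · √90 - 2.241
z_β = 0.45 · 9.487 - 2.241
z_β = 2.028

Power = Φ(z_β) = Φ(2.028) ≈ 0.979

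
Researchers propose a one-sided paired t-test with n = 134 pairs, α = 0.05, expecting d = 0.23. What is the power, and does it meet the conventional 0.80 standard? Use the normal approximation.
Power ≈ 0.85; the study is adequately powered (power ≥ 0.80)

Power calculation (paired t-test, normal approximation):
z_β = d · √n - z_α
z_β = 0.23 · √134 - 1.645
z_β = 0.23 · 11.576 - 1.645
z_β = 1.018

Power = Φ(z_β) = Φ(1.018) ≈ 0.846

Effect size d = 0.23 is small by Cohen's convention (0.2/0.5/0.8).

Threshold: power ≥ 0.80 is conventionally adequate.
Power ≈ 0.85 → the study is adequately powered (power ≥ 0.80).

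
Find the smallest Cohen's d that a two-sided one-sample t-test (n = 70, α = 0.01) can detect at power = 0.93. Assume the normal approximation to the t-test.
d ≈ 0.48

Minimum detectable effect (one-sample t-test, normal approximation):
d = (z_{α/2} + z_β) / √n
d = (2.576 + 1.476) / √70
d = 4.052 / 8.367
d ≈ 0.48

By Cohen's convention (0.2 small / 0.5 medium / 0.8 large): small effect.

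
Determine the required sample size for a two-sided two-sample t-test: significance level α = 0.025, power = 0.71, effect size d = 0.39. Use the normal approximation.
n = 103 per group

Sample size formula (two-sample t-test, normal approximation):
n = 2 · ((z_{α/2} + z_β) / d)²

z_{α/2} = 2.241 (for α = 0.025, two-sided)
z_β = 0.553 (for power = 0.71)
d = 0.39

n = 2 · ((2.241 + 0.553) / 0.39)²
n = 2 · (7.164)²
n ≈ 102.65
Round up to the next whole number: n = 103 per group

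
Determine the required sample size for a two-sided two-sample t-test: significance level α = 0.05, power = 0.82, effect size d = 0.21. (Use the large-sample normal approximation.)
n = 375 per group

Sample size formula (two-sample t-test, normal approximation):
n = 2 · ((z_{α/2} + z_β) / d)²

z_{α/2} = 1.960 (for α = 0.05, two-sided)
z_β = 0.915 (for power = 0.82)
d = 0.21

n = 2 · ((1.960 + 0.915) / 0.21)²
n = 2 · (13.690)²
n ≈ 374.83
Round up to the next whole number: n = 375 per group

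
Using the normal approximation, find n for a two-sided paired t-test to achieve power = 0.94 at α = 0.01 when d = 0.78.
n = 29 pairs

Sample size formula (paired t-test, normal approximation):
n = ((z_{α/2} + z_β) / d)²

z_{α/2} = 2.576 (for α = 0.01, two-sided)
z_β = 1.555 (for power = 0.94)
d = 0.78

n = ((2.576 + 1.555) / 0.78)²
n = (5.296)²
n ≈ 28.05
Round up to the next whole number: n = 29 pairs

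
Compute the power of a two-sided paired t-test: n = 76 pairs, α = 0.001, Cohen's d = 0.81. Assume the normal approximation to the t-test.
Power ≈ 1.00

Power calculation (paired t-test, normal approximation):
z_β = d · √n - z_{α/2}
z_β = 0.81 · √76 - 3.291
z_β = 0.81 · 8.718 - 3.291
z_β = 3.771

Power = Φ(z_β) = Φ(3.771) ≈ 1.000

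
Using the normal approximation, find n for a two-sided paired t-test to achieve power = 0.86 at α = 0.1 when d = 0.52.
n = 28 pairs

Sample size formula (paired t-test, normal approximation):
n = ((z_{α/2} + z_β) / d)²

z_{α/2} = 1.645 (for α = 0.1, two-sided)
z_β = 1.080 (for power = 0.86)
d = 0.52

n = ((1.645 + 1.080) / 0.52)²
n = (5.240)²
n ≈ 27.46
Round up to the next whole number: n = 28 pairs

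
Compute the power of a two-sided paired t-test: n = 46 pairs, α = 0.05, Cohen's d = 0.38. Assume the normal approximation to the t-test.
Power ≈ 0.73

Power calculation (paired t-test, normal approximation):
z_β = d · √n - z_{α/2}
z_β = 0.38 · √46 - 1.960
z_β = 0.38 · 6.782 - 1.960
z_β = 0.617

Power = Φ(z_β) = Φ(0.617) ≈ 0.731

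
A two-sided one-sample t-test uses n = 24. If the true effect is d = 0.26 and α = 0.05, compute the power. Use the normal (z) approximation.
Power ≈ 0.25

Power calculation (one-sample t-test, normal approximation):
z_β = d · √n - z_{α/2}
z_β = 0.26 · √24 - 1.960
z_β = 0.26 · 4.899 - 1.960
z_β = -0.686

Power = Φ(z_β) = Φ(-0.686) ≈ 0.246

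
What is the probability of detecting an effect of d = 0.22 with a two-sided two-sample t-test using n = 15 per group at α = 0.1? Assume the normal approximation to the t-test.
Power ≈ 0.15

Power calculation (two-sample t-test, normal approximation):
z_β = d · √(n/2) - z_{α/2}
z_β = 0.22 · √(15/2) - 1.645
z_β = 0.22 · 2.739 - 1.645
z_β = -1.042

Power = Φ(z_β) = Φ(-1.042) ≈ 0.149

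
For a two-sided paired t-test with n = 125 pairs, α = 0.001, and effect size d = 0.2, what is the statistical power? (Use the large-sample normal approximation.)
Power ≈ 0.15

Power calculation (paired t-test, normal approximation):
z_β = d · √n - z_{α/2}
z_β = 0.2 · √125 - 3.291
z_β = 0.2 · 11.180 - 3.291
z_β = -1.054

Power = Φ(z_β) = Φ(-1.054) ≈ 0.146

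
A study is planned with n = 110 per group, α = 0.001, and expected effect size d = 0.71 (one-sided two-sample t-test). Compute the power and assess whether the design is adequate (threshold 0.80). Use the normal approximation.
Power ≈ 0.99; the study is adequately powered (power ≥ 0.80)

Power calculation (two-sample t-test, normal approximation):
z_β = d · √(n/2) - z_α
z_β = 0.71 · √(110/2) - 3.090
z_β = 0.71 · 7.416 - 3.090
z_β = 2.175

Power = Φ(z_β) = Φ(2.175) ≈ 0.985

Effect size d = 0.71 is medium by Cohen's convention (0.2/0.5/0.8).

Threshold: power ≥ 0.80 is conventionally adequate.
Power ≈ 0.99 → the study is adequately powered (power ≥ 0.80).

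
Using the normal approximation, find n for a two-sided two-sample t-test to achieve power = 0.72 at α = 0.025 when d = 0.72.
n = 31 per group

Sample size formula (two-sample t-test, normal approximation):
n = 2 · ((z_{α/2} + z_β) / d)²

z_{α/2} = 2.241 (for α = 0.025, two-sided)
z_β = 0.583 (for power = 0.72)
d = 0.72

n = 2 · ((2.241 + 0.583) / 0.72)²
n = 2 · (3.922)²
n ≈ 30.76
Round up to the next whole number: n = 31 per group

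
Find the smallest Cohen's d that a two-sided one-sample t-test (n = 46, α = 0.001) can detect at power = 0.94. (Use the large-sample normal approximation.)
d ≈ 0.71

Minimum detectable effect (one-sample t-test, normal approximation):
d = (z_{α/2} + z_β) / √n
d = (3.291 + 1.555) / √46
d = 4.845 / 6.782
d ≈ 0.71

By Cohen's convention (0.2 small / 0.5 medium / 0.8 large): medium effect.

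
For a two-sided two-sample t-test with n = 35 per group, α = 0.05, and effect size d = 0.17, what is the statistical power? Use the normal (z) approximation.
Power ≈ 0.11

Power calculation (two-sample t-test, normal approximation):
z_β = d · √(n/2) - z_{α/2}
z_β = 0.17 · √(35/2) - 1.960
z_β = 0.17 · 4.183 - 1.960
z_β = -1.249

Power = Φ(z_β) = Φ(-1.249) ≈ 0.106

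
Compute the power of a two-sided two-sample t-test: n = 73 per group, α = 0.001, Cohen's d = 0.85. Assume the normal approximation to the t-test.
Power ≈ 0.97

Power calculation (two-sample t-test, normal approximation):
z_β = d · √(n/2) - z_{α/2}
z_β = 0.85 · √(73/2) - 3.291
z_β = 0.85 · 6.042 - 3.291
z_β = 1.845

Power = Φ(z_β) = Φ(1.845) ≈ 0.967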